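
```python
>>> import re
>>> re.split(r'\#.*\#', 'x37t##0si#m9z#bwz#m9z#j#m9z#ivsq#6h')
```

['x37t', '6h']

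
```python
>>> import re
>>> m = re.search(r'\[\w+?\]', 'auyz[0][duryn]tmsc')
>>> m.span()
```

(4, 7)

The match spans [4:7] → '[0]'.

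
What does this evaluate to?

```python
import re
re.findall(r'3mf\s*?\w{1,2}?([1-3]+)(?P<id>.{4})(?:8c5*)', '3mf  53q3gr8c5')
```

This matches the literal '3mf', then zero or more of whitespace (lazy), then 1 to 2 of a word character (lazy); then one or more of a character in [1-3] (captured); then exactly 4 of any character (captured as 'id'); then the literal '8c', then zero or more of a literal '5' (non-capturing group).
Scanning left to right: at [0:14] match '3mf  53q3gr8c5', groups = ('3', 'q3gr').
2 groups means the one result is a tuple of 2 captured strings — 1 here.

[('3', 'q3gr')]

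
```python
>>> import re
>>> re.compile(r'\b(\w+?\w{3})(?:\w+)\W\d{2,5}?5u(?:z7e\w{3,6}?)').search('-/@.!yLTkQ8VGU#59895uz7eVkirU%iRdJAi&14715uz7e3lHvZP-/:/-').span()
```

(5, 27)

This matches a word boundary (`\b`, zero-width); then one or more of a word character (lazy), then exactly 3 of a word character (captured); then one or more of a word character (non-capturing group); then a non-word character, then 2 to 5 of a digit (lazy), then the literal '5u'; then the literal 'z7e', then 3 to 6 of a word character (lazy) (non-capturing group).
The `?` after the quantifier makes it lazy — it takes as little as possible before letting the rest of the pattern try.
`re.search` tries every starting position until one works.
The match spans [5:27] → 'yLTkQ8VGU#59895uz7eVki'.
Captured: group 1 = 'yLTk'.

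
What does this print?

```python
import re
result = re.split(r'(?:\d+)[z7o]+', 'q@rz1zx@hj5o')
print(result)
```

['q@rz', 'x@hj', '']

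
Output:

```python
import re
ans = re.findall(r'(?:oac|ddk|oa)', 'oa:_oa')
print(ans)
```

['oa', 'oa']

With no groups in the pattern, `findall` gives back each whole match — 2 here.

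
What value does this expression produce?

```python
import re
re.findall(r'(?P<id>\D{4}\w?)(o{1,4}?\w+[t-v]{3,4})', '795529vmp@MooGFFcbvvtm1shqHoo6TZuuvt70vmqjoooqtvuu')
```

[('vmp@M', 'ooGFFcbvvtm1shqHoo6TZuuvt70vmqjoooqtvuu')]

Pattern: exactly 4 of a non-digit, then optionally a word character (captured as 'id'); then 1 to 4 of the literal 'o' (lazy), then one or more of a word character, then 3 to 4 of a character in [t-v] (captured).
Walking the string: at [6:50] match 'vmp@MooGFFcbvvtm1shqHoo6TZuuvt70vmqjoooqtvuu', groups = ('vmp@M', 'ooGFFcbvvtm1shqHoo6TZuuvt70vmqjoooqtvuu').
2 groups means the one result is a tuple of 2 captured strings — 1 here.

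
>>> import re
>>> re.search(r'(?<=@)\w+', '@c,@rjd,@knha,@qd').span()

The lookaround is zero-width — it requires the adjacent text to match without consuming it, so the asserted text isn't part of the match.
The match spans [1:2] → 'c'.

(1, 2)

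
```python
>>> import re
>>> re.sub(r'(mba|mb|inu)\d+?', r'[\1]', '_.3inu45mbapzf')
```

Matches: at [3:7] → 'inu4'.
Each match is replaced using the text its own group 1 captured.

'_.3[inu]5mbapzf'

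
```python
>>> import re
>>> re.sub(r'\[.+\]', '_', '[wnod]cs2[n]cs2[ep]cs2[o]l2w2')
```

'_l2w2'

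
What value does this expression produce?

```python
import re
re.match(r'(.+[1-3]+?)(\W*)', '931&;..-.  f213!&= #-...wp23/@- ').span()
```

(0, 32)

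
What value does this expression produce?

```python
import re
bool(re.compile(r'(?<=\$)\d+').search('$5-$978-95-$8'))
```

True

The `(?=…)`/`(?<=…)` assertion just peeks at neighbouring text; it doesn't advance the match position.
`search` walks the string left to right and returns the first match it finds.
The match spans [1:2] → '5'.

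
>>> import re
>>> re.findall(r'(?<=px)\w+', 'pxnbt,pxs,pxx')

The lookaround is zero-width — it requires the adjacent text to match without consuming it, so the asserted text isn't part of the match.
Walking the string: at [2:5] → 'nbt'; at [8:9] → 's'; at [12:13] → 'x'.
`findall` yields the raw match text (3 of them) because the pattern has no groups.

['nbt', 's', 'x']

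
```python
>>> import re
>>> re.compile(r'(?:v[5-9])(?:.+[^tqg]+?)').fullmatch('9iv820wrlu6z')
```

Pattern: the literal 'v', then a character in [5-9] (non-capturing group); then one or more of any character, then one or more of any character except [tqg] (lazy) (non-capturing group).
For `fullmatch`, every character of the input must be accounted for by the pattern.
Here the string isn't matched end-to-end, so the call returns None.

None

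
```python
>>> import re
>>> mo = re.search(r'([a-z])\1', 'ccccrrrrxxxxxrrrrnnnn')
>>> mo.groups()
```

After group 1 captures some text, `\1` only succeeds where that same text appears again.
`re.search` scans for the first position where the pattern succeeds.
The match spans [0:2] → 'cc'.
Captured: group 1 = 'c'.

('c',)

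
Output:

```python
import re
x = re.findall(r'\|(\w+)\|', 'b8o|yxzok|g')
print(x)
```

['yxzok']

Matches: at [3:10] match '|yxzok|', group 1 = 'yxzok'.
One capturing group, so `findall` returns just the captured substring from the one match — 1 in all.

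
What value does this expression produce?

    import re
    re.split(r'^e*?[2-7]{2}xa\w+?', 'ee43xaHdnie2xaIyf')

['', 'dnie2xaIyf']

A `+?`/`*?`/`{m,n}?` starts at its minimum and grows only as far as needed for what follows to match.
Splitting on the pattern gives 2 pieces.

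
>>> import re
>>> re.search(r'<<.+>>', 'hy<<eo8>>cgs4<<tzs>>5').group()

The match spans [2:20] → '<<eo8>>cgs4<<tzs>>'.

'<<eo8>>cgs4<<tzs>>'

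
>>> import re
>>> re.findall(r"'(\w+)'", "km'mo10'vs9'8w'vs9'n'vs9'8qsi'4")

With a single group, `findall` returns only what that group captured — 4 items.

['mo10', '8w', 'n', '8qsi']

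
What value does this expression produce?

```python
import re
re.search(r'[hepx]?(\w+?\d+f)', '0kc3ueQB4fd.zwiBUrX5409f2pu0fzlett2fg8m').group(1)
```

'0kc3ueQB4f'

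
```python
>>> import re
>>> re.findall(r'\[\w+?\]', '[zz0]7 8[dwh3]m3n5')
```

Walking the string: at [0:5] → '[zz0]'; at [8:14] → '[dwh3]'.
Since nothing is captured, `findall` lists the 2 matched substrings directly.

['[zz0]', '[dwh3]']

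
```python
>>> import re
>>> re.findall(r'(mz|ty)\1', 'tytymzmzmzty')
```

['ty', 'mz']

A backreference is literal: `\1` must see the identical characters the first group matched.
Walking the string: at [0:4] match 'tyty', group 1 = 'ty'; at [4:8] match 'mzmz', group 1 = 'mz'.
Because there's exactly one group, `findall` drops the full match and keeps group 1 from each hit.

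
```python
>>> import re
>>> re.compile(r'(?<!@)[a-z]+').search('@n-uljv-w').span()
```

(3, 7)

`(?!…)`/`(?<!…)` only lets a position through if the neighbouring text does NOT match; no characters are consumed.
`search` walks the string left to right and returns the first match it finds.
The match spans [3:7] → 'uljv'.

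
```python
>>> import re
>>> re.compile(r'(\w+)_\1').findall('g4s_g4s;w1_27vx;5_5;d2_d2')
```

['g4s', '5', 'd2']

`\1` is not a pattern — it's the concrete string captured by group 1, re-applied verbatim.
Walking the string: at [0:7] match 'g4s_g4s', group 1 = 'g4s'; at [16:19] match '5_5', group 1 = '5'; at [20:25] match 'd2_d2', group 1 = 'd2'.
Because there's exactly one group, `findall` drops the full match and keeps group 1 from each hit.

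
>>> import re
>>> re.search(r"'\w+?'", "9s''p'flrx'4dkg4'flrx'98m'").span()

Unlike `match`, `search` isn't anchored — it looks for the pattern anywhere in the string.
The match spans [3:6] → "'p'".

(3, 6)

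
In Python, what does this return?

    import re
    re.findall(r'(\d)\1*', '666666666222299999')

['6', '2', '9']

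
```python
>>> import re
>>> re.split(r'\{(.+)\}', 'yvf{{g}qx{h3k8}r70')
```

['yvf', '{g}qx{h3k8', 'r70']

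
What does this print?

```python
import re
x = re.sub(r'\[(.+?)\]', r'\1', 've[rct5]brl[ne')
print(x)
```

verct5brl[ne

Matches: at [2:8] → '[rct5]'.
The replacement refers to a captured group, so each match is rewritten using its own captured text.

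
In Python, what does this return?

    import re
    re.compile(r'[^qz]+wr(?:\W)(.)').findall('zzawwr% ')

[' ']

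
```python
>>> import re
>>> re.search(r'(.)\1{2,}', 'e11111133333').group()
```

'111111'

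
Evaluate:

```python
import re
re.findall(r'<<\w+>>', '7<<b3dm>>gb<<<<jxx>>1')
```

['<<b3dm>>', '<<jxx>>']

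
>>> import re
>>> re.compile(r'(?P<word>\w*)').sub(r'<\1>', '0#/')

The pattern matches zero or more of a word character (captured as 'word').
Matches: at [0:1] → '0'; at [1:1] → ''; at [2:2] → ''; at [3:3] → ''.
Each match is replaced using the text its own group 1 captured.

'<0><>#<>/<>'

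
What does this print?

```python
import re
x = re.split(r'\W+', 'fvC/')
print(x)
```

The pattern matches one or more of a non-word character.
Matches to split on: at [3:4] → '/'.
Each match becomes a cut point; 2 segments remain.

['fvC', '']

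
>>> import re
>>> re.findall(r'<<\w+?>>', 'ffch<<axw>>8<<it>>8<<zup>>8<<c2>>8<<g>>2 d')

Matches: at [4:11] → '<<axw>>'; at [12:18] → '<<it>>'; at [19:26] → '<<zup>>'; at [27:33] → '<<c2>>'; at [34:39] → '<<g>>'.
No capturing groups, so `findall` returns the 5 full match strings.

['<<axw>>', '<<it>>', '<<zup>>', '<<c2>>', '<<g>>']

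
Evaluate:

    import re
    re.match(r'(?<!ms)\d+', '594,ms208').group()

`(?!…)`/`(?<!…)` only lets a position through if the neighbouring text does NOT match; no characters are consumed.
`re.match` only tries the pattern at the start of the string.
The match spans [0:3] → '594'.

'594'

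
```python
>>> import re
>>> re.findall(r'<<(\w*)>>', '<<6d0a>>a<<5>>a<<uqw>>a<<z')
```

['6d0a', '5', 'uqw']

With a single group, `findall` returns only what that group captured — 3 items.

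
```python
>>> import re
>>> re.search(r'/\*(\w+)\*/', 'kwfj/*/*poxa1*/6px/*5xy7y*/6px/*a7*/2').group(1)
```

`re.search` tries every starting position until one works.
The match spans [6:15] → '/*poxa1*/'.
Captured: group 1 = 'poxa1'.

'poxa1'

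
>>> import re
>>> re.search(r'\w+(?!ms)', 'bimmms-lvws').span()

(0, 6)

The negative lookahead/lookbehind blocks any match where the forbidden context is present.
The match spans [0:6] → 'bimmms'.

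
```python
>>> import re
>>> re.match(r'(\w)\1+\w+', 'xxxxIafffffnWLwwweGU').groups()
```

('x',)

`\1` is not a pattern — it's the concrete string captured by group 1, re-applied verbatim.
`match` is anchored at position 0; if the pattern doesn't fit there, it returns None.
The match spans [0:20] → 'xxxxIafffffnWLwwweGU'.
Captured: group 1 = 'x'.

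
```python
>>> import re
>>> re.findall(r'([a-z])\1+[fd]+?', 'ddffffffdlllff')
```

['d', 'f', 'l']

A backreference is literal: `\1` must see the identical characters the first group matched.
`findall` collects group 1 from each match (3 total).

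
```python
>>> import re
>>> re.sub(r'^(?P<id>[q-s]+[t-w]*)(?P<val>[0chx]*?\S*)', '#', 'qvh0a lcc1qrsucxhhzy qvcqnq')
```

This matches anchored at the start of the string; then one or more of a character in [q-s], then zero or more of a character in [t-w] (captured as 'id'); then zero or more of one of [0chx] (lazy), then zero or more of a non-whitespace character (captured as 'val').
Matches: at [0:5] → 'qvh0a'.
Every occurrence is swapped for '#'.

'# lcc1qrsucxhhzy qvcqnq'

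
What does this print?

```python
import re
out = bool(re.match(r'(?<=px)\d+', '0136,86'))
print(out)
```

False

`re.match` only tries the pattern at the start of the string.
Here the pattern fails at index 0, so the call returns None, and `bool(None)` is False.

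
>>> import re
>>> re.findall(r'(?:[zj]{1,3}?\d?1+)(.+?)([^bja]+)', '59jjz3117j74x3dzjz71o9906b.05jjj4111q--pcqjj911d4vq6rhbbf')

Pattern: 1 to 3 of one of [zj] (lazy), then optionally a digit, then one or more of the literal '1' (non-capturing group); then one or more of any character (lazy) (captured); then one or more of any character except [bja] (captured).
Matches: at [2:16] match 'jjz3117j74x3dz', groups = ('7j', '74x3dz'); at [16:25] match 'jz71o9906', groups = ('o', '9906'); at [29:42] match 'jjj4111q--pcq', groups = ('q', '--pcq'); at [42:54] match 'jj911d4vq6rh', groups = ('d', '4vq6rh').
With 2 capturing groups, `findall` returns a 2-tuple per match.

[('7j', '74x3dz'), ('o', '9906'), ('q', '--pcq'), ('d', '4vq6rh')]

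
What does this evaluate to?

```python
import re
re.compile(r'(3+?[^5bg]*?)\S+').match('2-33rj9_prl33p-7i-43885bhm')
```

None

Pattern: one or more of the literal '3' (lazy), then zero or more of any character except [5bg] (lazy) (captured); then one or more of a non-whitespace character.
`re.match` won't scan ahead — the pattern has to work from the very first character.
Here the string doesn't start with a match, so the call returns None.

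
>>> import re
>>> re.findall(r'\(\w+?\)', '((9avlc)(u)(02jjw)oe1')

['(9avlc)', '(u)', '(02jjw)']

No capturing groups, so `findall` returns the 3 full match strings.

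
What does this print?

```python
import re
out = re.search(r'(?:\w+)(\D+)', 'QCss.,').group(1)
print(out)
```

.,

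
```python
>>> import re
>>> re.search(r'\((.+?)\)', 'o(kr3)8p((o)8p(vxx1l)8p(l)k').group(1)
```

'kr3'

The match spans [1:6] → '(kr3)'.
Captured: group 1 = 'kr3'.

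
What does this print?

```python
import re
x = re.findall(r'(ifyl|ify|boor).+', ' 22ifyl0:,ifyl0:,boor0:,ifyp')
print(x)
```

Alternation isn't longest-match — the leftmost alternative that fits at this position is chosen.
Because there's exactly one group, `findall` drops the full match and keeps group 1 from the one hit.

['ifyl']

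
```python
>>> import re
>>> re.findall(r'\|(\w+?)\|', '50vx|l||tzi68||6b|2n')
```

['l', 'tzi68', '6b']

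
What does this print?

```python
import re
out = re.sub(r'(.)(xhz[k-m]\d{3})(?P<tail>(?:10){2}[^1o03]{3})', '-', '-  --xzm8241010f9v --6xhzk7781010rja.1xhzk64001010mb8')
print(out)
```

-  --xzm8241010f9v ---.1xhzk64001010mb8

The pattern matches any character (captured); then the literal 'xhz', then a character in [k-m], then exactly 3 of a digit (captured); then the literal '10' repeated 2 times, then exactly 3 of any character except [1o03] (captured as 'tail').
Every occurrence is swapped for '-'.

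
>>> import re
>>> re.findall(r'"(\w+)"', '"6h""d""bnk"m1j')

['6h', 'd', 'bnk']

Because there's exactly one group, `findall` drops the full match and keeps group 1 from each hit.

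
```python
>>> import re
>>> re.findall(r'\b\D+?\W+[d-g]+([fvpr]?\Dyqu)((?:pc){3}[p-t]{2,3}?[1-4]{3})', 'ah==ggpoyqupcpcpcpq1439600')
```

[('poyqu', 'pcpcpcpq143')]

The pattern matches a word boundary (`\b`, zero-width); then one or more of a non-digit (lazy), then one or more of a non-word character, then one or more of a character in [d-g]; then optionally one of [fvpr], then a non-digit, then the literal 'yqu' (captured); then the literal 'pc' repeated 3 times, then 2 to 3 of a character in [p-t] (lazy), then exactly 3 of a character in [1-4] (captured).
Scanning left to right: at [0:22] match 'ah==ggpoyqupcpcpcpq143', groups = ('poyqu', 'pcpcpcpq143').
Multiple groups make `findall` return tuples — one 2-tuple for the one match.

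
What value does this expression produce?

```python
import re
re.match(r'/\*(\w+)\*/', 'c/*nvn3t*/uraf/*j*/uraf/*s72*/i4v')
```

`re.match` only tries the pattern at the start of the string.
Here the pattern fails at index 0, so the call returns None.

None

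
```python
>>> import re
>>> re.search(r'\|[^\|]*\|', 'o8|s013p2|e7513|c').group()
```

'|s013p2|'

The match spans [2:10] → '|s013p2|'.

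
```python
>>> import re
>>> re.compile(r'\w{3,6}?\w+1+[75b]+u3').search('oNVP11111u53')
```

Here no position works, so the call returns None.

None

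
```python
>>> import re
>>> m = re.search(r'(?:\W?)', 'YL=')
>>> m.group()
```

Pattern: optionally a non-word character (non-capturing group).
`search` walks the string left to right and returns the first match it finds.
The match spans [0:0] → ''.

''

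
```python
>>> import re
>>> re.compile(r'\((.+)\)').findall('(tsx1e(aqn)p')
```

With a single group, `findall` returns only what that group captured — 1 item.

['tsx1e(aqn']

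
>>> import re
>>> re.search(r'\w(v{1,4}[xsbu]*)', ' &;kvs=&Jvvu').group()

The pattern matches a word character; then 1 to 4 of the literal 'v', then zero or more of one of [xsbu] (captured).
`re.search` tries every starting position until one works.
The match spans [3:6] → 'kvs'.
Captured: group 1 = 'vs'.

'kvs'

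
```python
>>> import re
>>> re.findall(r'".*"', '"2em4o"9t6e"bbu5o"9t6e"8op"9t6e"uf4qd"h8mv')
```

Walking the string: at [0:38] → '"2em4o"9t6e"bbu5o"9t6e"8op"9t6e"uf4qd"'.
No capturing groups, so `findall` returns the 1 full match string.

['"2em4o"9t6e"bbu5o"9t6e"8op"9t6e"uf4qd"']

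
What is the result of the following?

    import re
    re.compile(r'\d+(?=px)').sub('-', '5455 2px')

'5455 -px'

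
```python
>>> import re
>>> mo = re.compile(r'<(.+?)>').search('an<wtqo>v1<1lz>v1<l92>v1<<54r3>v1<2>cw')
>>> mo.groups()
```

('wtqo',)

The match spans [2:8] → '<wtqo>'.
Captured: group 1 = 'wtqo'.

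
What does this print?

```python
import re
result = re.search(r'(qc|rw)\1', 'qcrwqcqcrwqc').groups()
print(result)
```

('qc',)

The backreference `\1` re-matches whatever the first group consumed, character for character.
`search` walks the string left to right and returns the first match it finds.
The match spans [4:8] → 'qcqc'.
Captured: group 1 = 'qc'.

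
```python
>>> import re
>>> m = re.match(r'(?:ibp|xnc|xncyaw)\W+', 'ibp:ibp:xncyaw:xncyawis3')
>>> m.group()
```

`match` is anchored at position 0; if the pattern doesn't fit there, it returns None.
The match spans [0:4] → 'ibp:'.

'ibp:'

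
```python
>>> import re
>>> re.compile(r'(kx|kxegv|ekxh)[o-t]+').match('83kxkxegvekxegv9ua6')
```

None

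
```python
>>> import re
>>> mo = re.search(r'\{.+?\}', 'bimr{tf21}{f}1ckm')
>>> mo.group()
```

'{tf21}'

Unlike `match`, `search` isn't anchored — it looks for the pattern anywhere in the string.
The match spans [4:10] → '{tf21}'.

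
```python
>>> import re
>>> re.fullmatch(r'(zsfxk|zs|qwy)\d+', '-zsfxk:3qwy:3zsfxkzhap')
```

None

For `fullmatch`, every character of the input must be accounted for by the pattern.
Here there's no way to consume every character, so the call returns None.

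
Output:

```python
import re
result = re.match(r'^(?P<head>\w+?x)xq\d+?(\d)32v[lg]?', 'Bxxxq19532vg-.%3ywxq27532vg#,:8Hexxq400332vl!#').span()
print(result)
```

This matches anchored at the start of the string; then one or more of a word character (lazy), then a literal 'x' (captured as 'head'); then the literal 'xq', then one or more of a digit (lazy); then a digit (captured); then the literal '32v', then optionally one of [lg].
`match` is anchored at position 0; if the pattern doesn't fit there, it returns None.
The match spans [0:12] → 'Bxxxq19532vg'.
Captured: group 1 = 'Bxx', group 2 = '5'.

(0, 12)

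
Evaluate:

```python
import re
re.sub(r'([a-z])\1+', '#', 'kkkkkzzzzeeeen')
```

'###n'

After group 1 captures some text, `\1` only succeeds where that same text appears again.
Each match is replaced by '#'.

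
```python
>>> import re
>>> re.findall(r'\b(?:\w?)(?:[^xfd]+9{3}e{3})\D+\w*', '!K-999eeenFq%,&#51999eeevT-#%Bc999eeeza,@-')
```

['K-999eeenFq%,&#51999eeevT-#%Bc999eeeza,@-']

Pattern: a word boundary (`\b`, zero-width); then optionally a word character (non-capturing group); then one or more of any character except [xfd], then exactly 3 of the literal '9', then exactly 3 of a literal 'e' (non-capturing group); then one or more of a non-digit, then zero or more of a word character.
Scanning left to right: at [1:42] → 'K-999eeenFq%,&#51999eeevT-#%Bc999eeeza,@-'.
With no groups in the pattern, `findall` gives back each whole match — 1 here.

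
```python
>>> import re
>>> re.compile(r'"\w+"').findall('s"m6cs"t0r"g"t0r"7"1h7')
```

['"m6cs"', '"g"', '"7"']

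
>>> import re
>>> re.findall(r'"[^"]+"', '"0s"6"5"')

['"0s"', '"5"']

No capturing groups, so `findall` returns the 2 full match strings.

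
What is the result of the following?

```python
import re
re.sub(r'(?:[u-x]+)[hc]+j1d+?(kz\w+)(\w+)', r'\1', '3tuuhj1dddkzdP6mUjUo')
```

'3tkzdP6mUjU'

Pattern: one or more of a character in [u-x] (non-capturing group); then one or more of one of [hc], then the literal 'j1', then one or more of a literal 'd' (lazy); then the literal 'kz', then one or more of a word character (captured); then one or more of a word character (captured).
Matches: at [2:20] → 'uuhj1dddkzdP6mUjUo'.
Each match is replaced using the text its own group 1 captured.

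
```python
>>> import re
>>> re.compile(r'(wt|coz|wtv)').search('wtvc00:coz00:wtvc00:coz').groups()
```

The match spans [0:2] → 'wt'.
Captured: group 1 = 'wt'.

('wt',)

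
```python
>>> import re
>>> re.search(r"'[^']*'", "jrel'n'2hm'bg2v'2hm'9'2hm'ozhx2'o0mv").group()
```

"'n'"

`re.search` tries every starting position until one works.
The match spans [4:7] → "'n'".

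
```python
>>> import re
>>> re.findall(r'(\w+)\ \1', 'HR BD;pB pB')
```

['pB']

A backreference is literal: `\1` must see the identical characters the first group matched.
Because there's exactly one group, `findall` drops the full match and keeps group 1 from the one hit.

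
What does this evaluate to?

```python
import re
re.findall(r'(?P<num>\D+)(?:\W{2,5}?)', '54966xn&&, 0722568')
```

['xn&&']

This matches one or more of a non-digit (captured as 'num'); then 2 to 5 of a non-word character (lazy) (non-capturing group).
Matches: at [5:11] match 'xn&&, ', group 1 = 'xn&&'.
`findall` collects group 1 from the one match (1 total).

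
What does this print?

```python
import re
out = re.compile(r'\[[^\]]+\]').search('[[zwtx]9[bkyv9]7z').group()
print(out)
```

The match spans [0:7] → '[[zwtx]'.

[[zwtx]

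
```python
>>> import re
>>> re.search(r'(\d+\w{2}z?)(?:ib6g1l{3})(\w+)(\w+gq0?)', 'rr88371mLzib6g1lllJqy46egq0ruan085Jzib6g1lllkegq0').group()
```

'88371mLzib6g1lllJqy46egq0ruan085Jzib6g1lllkegq0'

The pattern matches one or more of a digit, then exactly 2 of a word character, then optionally a literal 'z' (captured); then the literal 'ib6', then the literal 'g1', then exactly 3 of the literal 'l' (non-capturing group); then one or more of a word character (captured); then one or more of a word character, then the literal 'gq', then optionally the literal '0' (captured).
`search` walks the string left to right and returns the first match it finds.
The match spans [2:49] → '88371mLzib6g1lllJqy46egq0ruan085Jzib6g1lllkegq0'.
Captured: group 1 = '88371mLz', group 2 = 'Jqy46egq0ruan085Jzib6g1lllk', group 3 = 'egq0'.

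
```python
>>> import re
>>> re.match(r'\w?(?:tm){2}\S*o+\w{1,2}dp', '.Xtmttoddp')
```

None

`re.match` only tries the pattern at the start of the string.
Here position 0 doesn't satisfy it, so the call returns None.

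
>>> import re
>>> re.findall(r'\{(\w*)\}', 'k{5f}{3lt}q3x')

['5f', '3lt']

One capturing group, so `findall` returns just the captured substring from each match — 2 in all.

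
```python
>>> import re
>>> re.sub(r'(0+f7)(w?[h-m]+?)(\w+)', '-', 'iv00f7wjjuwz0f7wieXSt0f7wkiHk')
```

The pattern matches one or more of the literal '0', then the literal 'f7' (captured); then optionally a literal 'w', then one or more of a character in [h-m] (lazy) (captured); then one or more of a word character (captured).
Matches: at [2:29] → '00f7wjjuwz0f7wieXSt0f7wkiHk'.
`sub` substitutes '-' at each match site.

'iv-'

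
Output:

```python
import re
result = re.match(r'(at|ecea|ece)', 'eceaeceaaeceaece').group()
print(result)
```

The regex engine tests alternatives in the order written; an earlier branch that matches wins even if a later one would match more.
With `match`, the pattern is implicitly anchored at the beginning.
The match spans [0:4] → 'ecea'.
Captured: group 1 = 'ecea'.

ecea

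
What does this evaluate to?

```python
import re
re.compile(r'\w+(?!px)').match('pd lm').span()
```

(0, 2)

With `match`, the pattern is implicitly anchored at the beginning.
The match spans [0:2] → 'pd'.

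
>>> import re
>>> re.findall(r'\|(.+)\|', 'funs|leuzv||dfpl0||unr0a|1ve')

['leuzv||dfpl0||unr0a']

Matches: at [4:25] match '|leuzv||dfpl0||unr0a|', group 1 = 'leuzv||dfpl0||unr0a'.
One capturing group, so `findall` returns just the captured substring from the one match — 1 in all.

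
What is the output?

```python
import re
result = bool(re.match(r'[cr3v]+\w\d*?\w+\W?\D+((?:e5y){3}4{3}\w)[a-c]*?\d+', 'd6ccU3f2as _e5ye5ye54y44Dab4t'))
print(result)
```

With `match`, the pattern is implicitly anchored at the beginning.
Here the string doesn't start with a match, so the call returns None, and `bool(None)` is False.

False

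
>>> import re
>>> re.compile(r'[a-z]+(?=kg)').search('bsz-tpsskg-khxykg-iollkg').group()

'tpss'

The lookaround is zero-width — it requires the adjacent text to match without consuming it, so the asserted text isn't part of the match.
The match spans [4:8] → 'tpss'.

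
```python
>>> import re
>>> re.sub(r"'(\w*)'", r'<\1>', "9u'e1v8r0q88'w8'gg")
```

"9u<e1v8r0q88>w8'gg"

Matches: at [2:13] → "'e1v8r0q88'".
Each match is replaced using the text its own group 1 captured.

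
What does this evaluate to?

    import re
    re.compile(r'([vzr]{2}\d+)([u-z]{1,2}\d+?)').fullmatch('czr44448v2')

`re.fullmatch` requires the pattern to consume the entire string.
Here the pattern can't cover the whole string, so the call returns None.

None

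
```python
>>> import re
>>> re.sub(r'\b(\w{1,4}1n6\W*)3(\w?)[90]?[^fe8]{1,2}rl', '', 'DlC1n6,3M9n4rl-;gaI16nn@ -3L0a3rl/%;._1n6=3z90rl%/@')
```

'-;gaI16nn@ -3L0a3rl/%;.%/@'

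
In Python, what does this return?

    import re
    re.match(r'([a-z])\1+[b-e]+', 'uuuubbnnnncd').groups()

A backreference is literal: `\1` must see the identical characters the first group matched.
`re.match` won't scan ahead — the pattern has to work from the very first character.
The match spans [0:6] → 'uuuubb'.
Captured: group 1 = 'u'.

('u',)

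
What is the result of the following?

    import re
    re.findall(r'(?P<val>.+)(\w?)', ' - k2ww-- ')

[(' - k2ww-- ', '')]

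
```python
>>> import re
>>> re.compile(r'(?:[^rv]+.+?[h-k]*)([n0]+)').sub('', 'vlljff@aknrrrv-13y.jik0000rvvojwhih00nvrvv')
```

'vrvvvrvv'

Lazy quantifiers expand one character at a time until the remainder of the pattern can match.
Each match is replaced by ''.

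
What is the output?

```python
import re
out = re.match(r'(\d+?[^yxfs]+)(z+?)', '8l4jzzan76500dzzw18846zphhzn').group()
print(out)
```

Pattern: one or more of a digit (lazy), then one or more of any character except [yxfs] (captured); then one or more of a literal 'z' (lazy) (captured).
`re.match` only tries the pattern at the start of the string.
The match spans [0:27] → '8l4jzzan76500dzzw18846zphhz'.
Captured: group 1 = '8l4jzzan76500dzzw18846zphh', group 2 = 'z'.

8l4jzzan76500dzzw18846zphhz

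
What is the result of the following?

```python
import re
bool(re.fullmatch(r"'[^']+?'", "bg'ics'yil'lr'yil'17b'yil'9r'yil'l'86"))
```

For `fullmatch`, every character of the input must be accounted for by the pattern.
Here there's no way to consume every character, so the call returns None, and `bool(None)` is False.

False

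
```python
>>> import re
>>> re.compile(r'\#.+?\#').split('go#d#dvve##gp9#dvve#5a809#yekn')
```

Each match becomes a cut point; 4 segments remain.

['go', 'dvve', 'dvve', 'yekn']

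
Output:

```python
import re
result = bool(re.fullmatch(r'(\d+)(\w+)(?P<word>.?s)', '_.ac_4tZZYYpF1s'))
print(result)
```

For `fullmatch`, every character of the input must be accounted for by the pattern.
Here there's no way to consume every character, so the call returns None, and `bool(None)` is False.

False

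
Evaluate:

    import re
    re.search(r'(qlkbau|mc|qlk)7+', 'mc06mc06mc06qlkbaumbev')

None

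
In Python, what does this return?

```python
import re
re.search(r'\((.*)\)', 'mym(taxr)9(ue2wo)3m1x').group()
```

'(taxr)9(ue2wo)'

`re.search` scans for the first position where the pattern succeeds.
The match spans [3:17] → '(taxr)9(ue2wo)'.
Captured: group 1 = 'taxr)9(ue2wo'.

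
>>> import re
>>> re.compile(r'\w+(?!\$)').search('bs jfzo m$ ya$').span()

(0, 2)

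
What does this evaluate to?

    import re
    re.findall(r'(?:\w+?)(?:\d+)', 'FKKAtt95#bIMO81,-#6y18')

['FKKAtt95', 'bIMO81', '6y18']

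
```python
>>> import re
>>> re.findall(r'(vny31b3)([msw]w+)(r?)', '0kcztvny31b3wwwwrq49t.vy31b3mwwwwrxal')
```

[('vny31b3', 'wwww', 'r')]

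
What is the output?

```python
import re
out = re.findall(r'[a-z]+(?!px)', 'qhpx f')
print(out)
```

['qhpx', 'f']

The negative lookaround is zero-width — it rules out positions where the adjacent text would match, without consuming anything.
Scanning left to right: at [0:4] → 'qhpx'; at [5:6] → 'f'.
No capturing groups, so `findall` returns the 2 full match strings.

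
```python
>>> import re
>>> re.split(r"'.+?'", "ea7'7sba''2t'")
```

['ea7', '', '']

Because the quantifier is non-greedy, it stops expanding at the earliest point where the rest of the pattern can succeed.
Matches to split on: at [3:9] → "'7sba'"; at [9:13] → "'2t'".
The string is cut at each match, leaving 3 pieces.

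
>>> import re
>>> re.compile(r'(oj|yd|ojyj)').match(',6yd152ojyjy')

`re.match` only tries the pattern at the start of the string.
Here the string doesn't start with a match, so the call returns None.

None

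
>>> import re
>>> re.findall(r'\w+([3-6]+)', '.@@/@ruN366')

['6']

The pattern matches one or more of a word character; then one or more of a character in [3-6] (captured).
Walking the string: at [5:11] match 'ruN366', group 1 = '6'.
With a single group, `findall` returns only what that group captured — 1 item.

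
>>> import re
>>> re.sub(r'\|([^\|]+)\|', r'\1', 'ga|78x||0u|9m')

'ga78x0u9m'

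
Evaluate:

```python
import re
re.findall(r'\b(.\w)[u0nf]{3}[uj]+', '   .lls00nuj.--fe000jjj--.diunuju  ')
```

Pattern: a word boundary (`\b`, zero-width); then any character, then a word character (captured); then exactly 3 of one of [u0nf], then one or more of one of [uj].
Walking the string: at [15:23] match 'fe000jjj', group 1 = 'fe'; at [26:33] match 'diunuju', group 1 = 'di'.
`findall` collects group 1 from each match (2 total).

['fe', 'di']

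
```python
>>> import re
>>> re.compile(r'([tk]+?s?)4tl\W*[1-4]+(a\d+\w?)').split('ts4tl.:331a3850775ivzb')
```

Pattern: one or more of one of [tk] (lazy), then optionally a literal 's' (captured); then the literal '4tl', then zero or more of a non-word character; then one or more of a character in [1-4]; then a literal 'a', then one or more of a digit, then optionally a word character (captured).
Matches to split on: at [0:19] → 'ts4tl.:331a3850775i'.
The group in the pattern means `split` returns the separators' captures alongside the pieces.

['', 'ts', 'a3850775i', 'vzb']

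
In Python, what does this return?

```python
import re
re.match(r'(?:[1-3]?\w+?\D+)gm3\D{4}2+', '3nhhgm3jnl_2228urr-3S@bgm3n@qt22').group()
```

Pattern: optionally a character in [1-3], then one or more of a word character (lazy), then one or more of a non-digit (non-capturing group); then the literal 'gm3', then exactly 4 of a non-digit, then one or more of a literal '2'.
With `match`, the pattern is implicitly anchored at the beginning.
The match spans [0:14] → '3nhhgm3jnl_222'.

'3nhhgm3jnl_222'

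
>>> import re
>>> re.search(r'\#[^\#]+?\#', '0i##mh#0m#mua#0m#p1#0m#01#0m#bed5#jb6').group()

The match spans [3:7] → '#mh#'.

'#mh#'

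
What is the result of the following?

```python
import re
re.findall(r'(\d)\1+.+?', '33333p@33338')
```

`\1` is not a pattern — it's the concrete string captured by group 1, re-applied verbatim.
Matches: at [0:6] match '33333p', group 1 = '3'; at [7:12] match '33338', group 1 = '3'.
`findall` collects group 1 from each match (2 total).

['3', '3']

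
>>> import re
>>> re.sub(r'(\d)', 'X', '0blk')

'Xblk'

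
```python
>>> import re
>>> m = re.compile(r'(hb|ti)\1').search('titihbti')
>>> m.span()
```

`\1` is not a pattern — it's the concrete string captured by group 1, re-applied verbatim.
`re.search` scans for the first position where the pattern succeeds.
The match spans [0:4] → 'titi'.
Captured: group 1 = 'ti'.

(0, 4)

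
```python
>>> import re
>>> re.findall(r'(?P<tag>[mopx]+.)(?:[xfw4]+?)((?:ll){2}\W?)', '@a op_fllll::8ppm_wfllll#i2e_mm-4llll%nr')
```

[('op_', 'llll:'), ('ppm_', 'llll#'), ('mm-', 'llll%')]

The pattern matches one or more of one of [mopx], then any character (captured as 'tag'); then one or more of one of [xfw4] (lazy) (non-capturing group); then the literal 'll' repeated 2 times, then optionally a non-word character (captured).
Scanning left to right: at [3:12] match 'op_fllll:', groups = ('op_', 'llll:'); at [14:25] match 'ppm_wfllll#', groups = ('ppm_', 'llll#'); at [29:38] match 'mm-4llll%', groups = ('mm-', 'llll%').
`findall` packs the 2 group values into a tuple for every match.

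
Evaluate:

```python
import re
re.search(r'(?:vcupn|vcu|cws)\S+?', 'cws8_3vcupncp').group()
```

'cws8'

The match spans [0:4] → 'cws8'.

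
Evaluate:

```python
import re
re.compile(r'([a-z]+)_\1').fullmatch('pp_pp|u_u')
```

None

`\1` is not a pattern — it's the concrete string captured by group 1, re-applied verbatim.
For `fullmatch`, every character of the input must be accounted for by the pattern.
Here there's no way to consume every character, so the call returns None.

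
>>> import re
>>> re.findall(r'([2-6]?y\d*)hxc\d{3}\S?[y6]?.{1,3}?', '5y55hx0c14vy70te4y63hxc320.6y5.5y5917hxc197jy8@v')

['4y63', '5y5917']

This matches optionally a character in [2-6], then a literal 'y', then zero or more of a digit (captured); then the literal 'hxc', then exactly 3 of a digit, then optionally a non-whitespace character; then optionally one of [y6], then 1 to 3 of any character (lazy).
Matches: at [16:29] match '4y63hxc320.6y', group 1 = '4y63'; at [31:46] match '5y5917hxc197jy8', group 1 = '5y5917'.
Because there's exactly one group, `findall` drops the full match and keeps group 1 from each hit.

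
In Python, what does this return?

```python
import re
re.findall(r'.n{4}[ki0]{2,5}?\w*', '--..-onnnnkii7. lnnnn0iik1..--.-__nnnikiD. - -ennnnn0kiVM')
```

With no groups in the pattern, `findall` gives back each whole match — 3 here.

['onnnnkii7', 'lnnnn0iik1', 'nnnnn0kiVM']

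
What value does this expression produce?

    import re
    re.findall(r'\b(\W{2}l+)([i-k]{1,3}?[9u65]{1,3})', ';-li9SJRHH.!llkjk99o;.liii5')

[('.!ll', 'kjk99'), (';.l', 'iii5')]

This matches a word boundary (`\b`, zero-width); then exactly 2 of a non-word character, then one or more of the literal 'l' (captured); then 1 to 3 of a character in [i-k] (lazy), then 1 to 3 of one of [9u65] (captured).
`findall` packs the 2 group values into a tuple for every match.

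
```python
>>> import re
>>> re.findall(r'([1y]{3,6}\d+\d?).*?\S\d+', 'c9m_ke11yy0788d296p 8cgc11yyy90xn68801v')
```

Pattern: 3 to 6 of one of [1y], then one or more of a digit, then optionally a digit (captured); then zero or more of any character (lazy), then a non-whitespace character; then one or more of a digit.
With a single group, `findall` returns only what that group captured — 2 items.

['11yy0788', '11yyy90']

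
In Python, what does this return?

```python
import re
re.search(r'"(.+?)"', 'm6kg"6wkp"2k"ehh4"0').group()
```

'"6wkp"'

A `+?`/`*?`/`{m,n}?` starts at its minimum and grows only as far as needed for what follows to match.
`search` walks the string left to right and returns the first match it finds.
The match spans [4:10] → '"6wkp"'.
Captured: group 1 = '6wkp'.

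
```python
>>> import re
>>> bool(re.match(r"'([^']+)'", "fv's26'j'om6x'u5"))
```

`re.match` only tries the pattern at the start of the string.
Here the string doesn't start with a match, so the call returns None, and `bool(None)` is False.

False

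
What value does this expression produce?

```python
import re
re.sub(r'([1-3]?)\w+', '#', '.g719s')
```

This matches optionally a character in [1-3] (captured); then one or more of a word character.
Matches: at [1:6] → 'g719s'.
Every occurrence is swapped for '#'.

'.#'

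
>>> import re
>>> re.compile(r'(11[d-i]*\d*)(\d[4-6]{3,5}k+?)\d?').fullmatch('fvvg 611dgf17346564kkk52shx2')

None

The pattern matches the literal '11', then zero or more of a character in [d-i], then zero or more of a digit (captured); then a digit, then 3 to 5 of a character in [4-6], then one or more of the literal 'k' (lazy) (captured); then optionally a digit.
For `fullmatch`, every character of the input must be accounted for by the pattern.
Here there's no way to consume every character, so the call returns None.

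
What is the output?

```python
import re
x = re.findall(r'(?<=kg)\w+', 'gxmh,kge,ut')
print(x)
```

Lookahead/lookbehind check context without consuming it, so the matched span excludes the asserted characters.
Since nothing is captured, `findall` lists the 1 matched substring directly.

['e']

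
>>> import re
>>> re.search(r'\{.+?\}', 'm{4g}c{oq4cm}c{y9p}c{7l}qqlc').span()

(1, 5)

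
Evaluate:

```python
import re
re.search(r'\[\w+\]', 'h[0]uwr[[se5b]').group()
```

`search` walks the string left to right and returns the first match it finds.
The match spans [1:4] → '[0]'.

'[0]'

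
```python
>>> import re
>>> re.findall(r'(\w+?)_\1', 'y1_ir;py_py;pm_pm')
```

['py', 'pm']

The backreference `\1` re-matches whatever the first group consumed, character for character.
One capturing group, so `findall` returns just the captured substring from each match — 2 in all.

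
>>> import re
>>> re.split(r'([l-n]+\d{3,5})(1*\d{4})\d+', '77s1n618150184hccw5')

['77s1', 'n6181', '5018', 'hccw5']

The pattern matches one or more of a character in [l-n], then 3 to 5 of a digit (captured); then zero or more of a literal '1', then exactly 4 of a digit (captured); then one or more of a digit.
With a capturing group present, the delimiter's captured portion is kept in the result list.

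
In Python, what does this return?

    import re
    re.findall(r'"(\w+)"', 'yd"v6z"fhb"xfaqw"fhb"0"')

['v6z', 'xfaqw', '0']

Matches: at [2:7] match '"v6z"', group 1 = 'v6z'; at [10:17] match '"xfaqw"', group 1 = 'xfaqw'; at [20:23] match '"0"', group 1 = '0'.
`findall` collects group 1 from each match (3 total).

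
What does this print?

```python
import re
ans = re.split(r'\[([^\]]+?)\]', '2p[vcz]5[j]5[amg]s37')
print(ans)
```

`re.split` interleaves the captured-group text with the surrounding fragments.

['2p', 'vcz', '5', 'j', '5', 'amg', 's37']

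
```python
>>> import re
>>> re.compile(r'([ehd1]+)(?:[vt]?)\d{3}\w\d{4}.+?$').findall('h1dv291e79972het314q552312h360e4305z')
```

['h1d']

The pattern matches one or more of one of [ehd1] (captured); then optionally one of [vt] (non-capturing group); then exactly 3 of a digit, then a word character, then exactly 4 of a digit; then one or more of any character (lazy); then anchored at the end.
Walking the string: at [0:36] match 'h1dv291e79972het314q552312h360e4305z', group 1 = 'h1d'.
Because there's exactly one group, `findall` drops the full match and keeps group 1 from the one hit.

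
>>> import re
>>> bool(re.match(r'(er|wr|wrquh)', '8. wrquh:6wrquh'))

`re.match` won't scan ahead — the pattern has to work from the very first character.
Here the pattern fails at index 0, so the call returns None, and `bool(None)` is False.

False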